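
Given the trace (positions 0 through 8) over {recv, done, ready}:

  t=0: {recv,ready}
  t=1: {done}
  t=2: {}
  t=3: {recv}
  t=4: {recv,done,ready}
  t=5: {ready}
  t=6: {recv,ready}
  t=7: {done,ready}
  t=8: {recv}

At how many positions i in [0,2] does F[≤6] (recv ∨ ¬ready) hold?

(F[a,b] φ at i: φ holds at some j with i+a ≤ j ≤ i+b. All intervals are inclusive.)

Evaluate at each i in [0,2]:
  i=0: ✓ (witness j=0)
  i=1: ✓ (witness j=1)
  i=2: ✓ (witness j=2)
Positions where it holds: {0, 1, 2} → 3.

3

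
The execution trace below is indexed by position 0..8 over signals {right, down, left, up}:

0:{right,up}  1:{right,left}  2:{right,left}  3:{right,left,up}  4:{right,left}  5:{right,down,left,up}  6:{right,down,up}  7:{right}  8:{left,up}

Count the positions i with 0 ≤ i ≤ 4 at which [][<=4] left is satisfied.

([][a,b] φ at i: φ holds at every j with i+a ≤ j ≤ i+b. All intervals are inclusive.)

1

Evaluate at each i in [0,4]:
  i=0: ✗ (fails at j=0)
  i=1: ✓ (all of [1,5])
  i=2: ✗ (fails at j=6)
  i=3: ✗ (fails at j=6)
  i=4: ✗ (fails at j=6)
Positions where it holds: {1} → 1.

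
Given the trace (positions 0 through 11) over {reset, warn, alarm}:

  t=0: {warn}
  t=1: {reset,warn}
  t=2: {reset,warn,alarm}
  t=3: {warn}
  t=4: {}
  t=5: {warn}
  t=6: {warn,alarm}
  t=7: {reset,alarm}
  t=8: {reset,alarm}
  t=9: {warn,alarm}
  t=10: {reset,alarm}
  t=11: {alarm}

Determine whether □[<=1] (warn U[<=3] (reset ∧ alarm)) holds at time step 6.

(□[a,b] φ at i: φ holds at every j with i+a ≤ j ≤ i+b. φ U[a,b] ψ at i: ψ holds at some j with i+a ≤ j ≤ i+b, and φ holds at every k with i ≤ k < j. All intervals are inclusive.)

Check (warn U[<=3] (reset ∧ alarm)) at every j in [6,7]:
  j=6: holds
  j=7: holds
All positions satisfy it → formula holds.

Yes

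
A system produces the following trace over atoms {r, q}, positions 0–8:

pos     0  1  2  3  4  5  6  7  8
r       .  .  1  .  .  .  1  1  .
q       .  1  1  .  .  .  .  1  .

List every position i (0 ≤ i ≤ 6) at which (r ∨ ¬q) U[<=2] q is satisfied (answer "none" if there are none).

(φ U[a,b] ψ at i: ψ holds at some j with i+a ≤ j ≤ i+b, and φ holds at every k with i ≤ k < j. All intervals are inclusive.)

0, 1, 2, 5, 6

Evaluate at each i in [0,6]:
  i=0: ✓ (rhs at j=1; lhs holds on [0,0])
  i=1: ✓ (rhs at j=1)
  i=2: ✓ (rhs at j=2)
  i=3: ✗ (no rhs in [3,5])
  i=4: ✗ (no rhs in [4,6])
  i=5: ✓ (rhs at j=7; lhs holds on [5,6])
  i=6: ✓ (rhs at j=7; lhs holds on [6,6])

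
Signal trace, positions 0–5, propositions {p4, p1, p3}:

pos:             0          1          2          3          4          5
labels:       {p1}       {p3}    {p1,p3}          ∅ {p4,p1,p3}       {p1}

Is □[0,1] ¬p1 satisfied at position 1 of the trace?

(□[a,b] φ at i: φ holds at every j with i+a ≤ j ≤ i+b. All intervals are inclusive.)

False

Check ¬p1 at every j in [1,2]:
  j=1: true
  j=2: false
Fails at j=2 → formula fails.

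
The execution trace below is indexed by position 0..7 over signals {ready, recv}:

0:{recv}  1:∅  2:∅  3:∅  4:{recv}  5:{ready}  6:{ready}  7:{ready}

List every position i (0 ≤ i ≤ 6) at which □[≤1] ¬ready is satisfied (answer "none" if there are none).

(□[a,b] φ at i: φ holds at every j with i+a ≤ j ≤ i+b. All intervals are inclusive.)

0, 1, 2, 3

Evaluate at each i in [0,6]:
  i=0: ✓ (all of [0,1])
  i=1: ✓ (all of [1,2])
  i=2: ✓ (all of [2,3])
  i=3: ✓ (all of [3,4])
  i=4: ✗ (fails at j=5)
  i=5: ✗ (fails at j=5)
  i=6: ✗ (fails at j=6)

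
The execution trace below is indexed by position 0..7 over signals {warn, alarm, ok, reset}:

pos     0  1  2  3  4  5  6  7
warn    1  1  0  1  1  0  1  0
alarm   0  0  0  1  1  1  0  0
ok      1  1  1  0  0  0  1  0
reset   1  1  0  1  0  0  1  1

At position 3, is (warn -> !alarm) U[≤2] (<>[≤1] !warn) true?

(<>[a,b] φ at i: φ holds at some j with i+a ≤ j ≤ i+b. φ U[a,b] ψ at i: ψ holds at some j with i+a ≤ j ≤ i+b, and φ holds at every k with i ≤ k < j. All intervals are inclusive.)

No

Need some j in [3,5] with <>[≤1] !warn, and (warn -> !alarm) at every k in [3,j-1].
  j=3: <>[≤1] !warn — fails (none in [3,4]).
  j=4: <>[≤1] !warn holds, but (warn -> !alarm) fails at k=3 → not this j.
  j=5: <>[≤1] !warn holds, but (warn -> !alarm) fails at k=3 → not this j.
No j in the window works → until fails.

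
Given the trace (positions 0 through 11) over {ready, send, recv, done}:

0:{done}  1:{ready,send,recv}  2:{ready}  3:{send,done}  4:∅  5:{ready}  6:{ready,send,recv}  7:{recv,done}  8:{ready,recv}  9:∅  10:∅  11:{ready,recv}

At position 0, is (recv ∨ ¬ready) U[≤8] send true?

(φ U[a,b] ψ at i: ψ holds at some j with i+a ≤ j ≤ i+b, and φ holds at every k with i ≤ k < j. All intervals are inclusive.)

Yes

Need some j in [0,8] with send, and (recv ∨ ¬ready) at every k in [0,j-1].
  j=0: send false.
  j=1: send holds; (recv ∨ ¬ready) holds at every k in [0,0] → satisfied.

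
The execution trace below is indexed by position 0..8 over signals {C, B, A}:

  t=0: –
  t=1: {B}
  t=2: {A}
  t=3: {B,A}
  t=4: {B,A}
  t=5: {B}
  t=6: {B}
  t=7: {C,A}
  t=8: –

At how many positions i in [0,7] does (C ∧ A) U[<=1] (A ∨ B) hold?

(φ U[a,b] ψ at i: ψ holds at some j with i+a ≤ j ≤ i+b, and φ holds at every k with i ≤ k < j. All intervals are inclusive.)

Evaluate at each i in [0,7]:
  i=0: ✗ (lhs fails at k=0 before rhs at j=1)
  i=1: ✓ (rhs at j=1)
  i=2: ✓ (rhs at j=2)
  i=3: ✓ (rhs at j=3)
  i=4: ✓ (rhs at j=4)
  i=5: ✓ (rhs at j=5)
  i=6: ✓ (rhs at j=6)
  i=7: ✓ (rhs at j=7)
Positions where it holds: {1, 2, 3, 4, 5, 6, 7} → 7.

7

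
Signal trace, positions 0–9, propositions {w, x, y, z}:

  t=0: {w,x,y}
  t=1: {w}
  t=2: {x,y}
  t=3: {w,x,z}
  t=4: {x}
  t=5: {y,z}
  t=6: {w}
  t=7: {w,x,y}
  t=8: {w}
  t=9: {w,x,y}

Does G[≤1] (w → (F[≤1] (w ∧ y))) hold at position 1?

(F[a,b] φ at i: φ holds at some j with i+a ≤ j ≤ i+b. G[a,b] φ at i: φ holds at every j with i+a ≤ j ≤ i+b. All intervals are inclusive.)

False

Check (w → (F[≤1] (w ∧ y))) at every j in [1,2]:
  j=1: antecedent true; consequent fails (none in [1,2]) → ✗
  j=2: antecedent false → ✓
Fails at j=1 → formula fails.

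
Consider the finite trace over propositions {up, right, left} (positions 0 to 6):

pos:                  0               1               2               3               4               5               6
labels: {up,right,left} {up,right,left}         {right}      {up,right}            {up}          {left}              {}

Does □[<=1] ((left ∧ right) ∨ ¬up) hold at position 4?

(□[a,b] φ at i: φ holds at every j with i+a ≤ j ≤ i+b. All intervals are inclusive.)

Check ((left ∧ right) ∨ ¬up) at every j in [4,5]:
  j=4: false
  j=5: true
Fails at j=4 → formula fails.

No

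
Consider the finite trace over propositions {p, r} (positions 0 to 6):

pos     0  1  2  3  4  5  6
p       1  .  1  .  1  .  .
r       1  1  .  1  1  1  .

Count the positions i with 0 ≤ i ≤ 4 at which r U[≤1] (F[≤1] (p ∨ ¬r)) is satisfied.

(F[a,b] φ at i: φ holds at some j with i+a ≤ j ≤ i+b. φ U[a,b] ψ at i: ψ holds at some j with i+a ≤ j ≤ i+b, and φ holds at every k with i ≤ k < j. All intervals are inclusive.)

Evaluate at each i in [0,4]:
  i=0: ✓ (rhs at j=0)
  i=1: ✓ (rhs at j=1)
  i=2: ✓ (rhs at j=2)
  i=3: ✓ (rhs at j=3)
  i=4: ✓ (rhs at j=4)
Positions where it holds: {0, 1, 2, 3, 4} → 5.

5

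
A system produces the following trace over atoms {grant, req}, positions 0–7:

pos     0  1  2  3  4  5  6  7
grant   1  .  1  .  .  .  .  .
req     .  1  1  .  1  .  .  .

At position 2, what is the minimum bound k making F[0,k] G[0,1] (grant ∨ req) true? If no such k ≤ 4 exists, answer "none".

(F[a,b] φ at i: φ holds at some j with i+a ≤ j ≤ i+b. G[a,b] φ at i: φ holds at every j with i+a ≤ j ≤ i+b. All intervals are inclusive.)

Scan j = 2,3,… for G[0,1] (grant ∨ req):
  j=2: fails
  j=3: fails
  j=4: fails
  j=5: fails
  j=6: fails
No j in [2,6] satisfies it → none.

none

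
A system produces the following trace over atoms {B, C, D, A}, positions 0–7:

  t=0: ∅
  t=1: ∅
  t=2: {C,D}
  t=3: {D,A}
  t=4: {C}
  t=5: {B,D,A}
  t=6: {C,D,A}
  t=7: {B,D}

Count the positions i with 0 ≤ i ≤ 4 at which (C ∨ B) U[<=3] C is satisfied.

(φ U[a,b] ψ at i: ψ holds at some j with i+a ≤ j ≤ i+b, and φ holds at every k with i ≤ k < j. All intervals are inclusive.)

Evaluate at each i in [0,4]:
  i=0: ✗ (lhs fails at k=0 before rhs at j=2)
  i=1: ✗ (lhs fails at k=1 before rhs at j=2)
  i=2: ✓ (rhs at j=2)
  i=3: ✗ (lhs fails at k=3 before rhs at j=4)
  i=4: ✓ (rhs at j=4)
Positions where it holds: {2, 4} → 2.

2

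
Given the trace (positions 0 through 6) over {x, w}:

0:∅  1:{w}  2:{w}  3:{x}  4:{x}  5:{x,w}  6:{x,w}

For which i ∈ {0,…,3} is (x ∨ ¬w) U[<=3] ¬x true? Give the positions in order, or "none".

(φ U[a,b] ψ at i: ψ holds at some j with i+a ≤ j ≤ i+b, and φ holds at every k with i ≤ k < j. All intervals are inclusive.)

Evaluate at each i in [0,3]:
  i=0: ✓ (rhs at j=0)
  i=1: ✓ (rhs at j=1)
  i=2: ✓ (rhs at j=2)
  i=3: ✗ (no rhs in [3,6])

0, 1, 2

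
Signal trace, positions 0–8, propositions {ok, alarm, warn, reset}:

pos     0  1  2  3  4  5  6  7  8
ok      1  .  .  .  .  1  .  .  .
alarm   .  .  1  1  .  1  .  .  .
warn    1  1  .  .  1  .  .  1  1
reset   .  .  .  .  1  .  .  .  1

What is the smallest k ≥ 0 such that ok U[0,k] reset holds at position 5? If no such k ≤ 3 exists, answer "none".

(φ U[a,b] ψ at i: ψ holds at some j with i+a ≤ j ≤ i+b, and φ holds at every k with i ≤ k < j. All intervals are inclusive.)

Need earliest j ≥ 5 with reset, and ok at every k in [5,j-1].
  j=5: rhs fails.
  j=6: rhs fails.
  j=7: rhs fails.
  j=8: rhs holds but lhs fails at k=6.
No witness within the range → none.

none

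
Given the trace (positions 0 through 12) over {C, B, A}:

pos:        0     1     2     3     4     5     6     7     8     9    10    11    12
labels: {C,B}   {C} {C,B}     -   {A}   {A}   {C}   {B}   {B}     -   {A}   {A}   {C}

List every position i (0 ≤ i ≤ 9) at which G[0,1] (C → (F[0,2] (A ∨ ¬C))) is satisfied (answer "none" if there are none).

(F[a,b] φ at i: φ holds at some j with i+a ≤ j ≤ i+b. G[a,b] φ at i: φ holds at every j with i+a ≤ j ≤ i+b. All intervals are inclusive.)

Evaluate at each i in [0,9]:
  i=0: ✗ (fails at j=0)
  i=1: ✓ (all of [1,2])
  i=2: ✓ (all of [2,3])
  i=3: ✓ (all of [3,4])
  i=4: ✓ (all of [4,5])
  i=5: ✓ (all of [5,6])
  i=6: ✓ (all of [6,7])
  i=7: ✓ (all of [7,8])
  i=8: ✓ (all of [8,9])
  i=9: ✓ (all of [9,10])

1, 2, 3, 4, 5, 6, 7, 8, 9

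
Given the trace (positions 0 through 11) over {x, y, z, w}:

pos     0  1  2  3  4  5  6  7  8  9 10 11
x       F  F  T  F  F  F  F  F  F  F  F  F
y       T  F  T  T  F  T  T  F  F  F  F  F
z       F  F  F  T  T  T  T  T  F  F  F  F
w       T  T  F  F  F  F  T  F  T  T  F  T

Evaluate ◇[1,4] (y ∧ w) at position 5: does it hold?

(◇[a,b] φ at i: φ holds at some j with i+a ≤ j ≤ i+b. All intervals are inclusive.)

Yes

Check (y ∧ w) at each j in [6,9]:
  j=6: true
  j=7: false
  j=8: false
  j=9: false
Found at j=6 → formula holds.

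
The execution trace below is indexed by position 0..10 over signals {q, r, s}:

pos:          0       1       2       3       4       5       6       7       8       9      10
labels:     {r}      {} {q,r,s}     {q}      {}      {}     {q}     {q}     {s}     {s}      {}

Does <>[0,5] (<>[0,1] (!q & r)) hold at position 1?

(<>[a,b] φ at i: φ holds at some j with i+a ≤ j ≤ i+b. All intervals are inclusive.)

No

Check <>[0,1] (!q & r) at each j in [1,6]:
  j=1: fails (none in [1,2])
  j=2: fails (none in [2,3])
  j=3: fails (none in [3,4])
  j=4: fails (none in [4,5])
  j=5: fails (none in [5,6])
  j=6: fails (none in [6,7])
No position in the window satisfies it → formula fails.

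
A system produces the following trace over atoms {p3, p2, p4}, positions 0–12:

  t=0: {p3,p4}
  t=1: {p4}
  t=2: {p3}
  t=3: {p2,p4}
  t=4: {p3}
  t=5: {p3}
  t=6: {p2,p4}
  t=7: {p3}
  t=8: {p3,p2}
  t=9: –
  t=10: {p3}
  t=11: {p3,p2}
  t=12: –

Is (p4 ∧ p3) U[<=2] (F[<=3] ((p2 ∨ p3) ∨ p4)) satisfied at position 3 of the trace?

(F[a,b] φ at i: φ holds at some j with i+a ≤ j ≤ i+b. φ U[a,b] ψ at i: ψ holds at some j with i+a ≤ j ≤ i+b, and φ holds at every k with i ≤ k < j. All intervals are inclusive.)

Need some j in [3,5] with F[<=3] ((p2 ∨ p3) ∨ p4), and (p4 ∧ p3) at every k in [3,j-1].
  j=3: F[<=3] ((p2 ∨ p3) ∨ p4) holds; no prefix to check → satisfied.

Yes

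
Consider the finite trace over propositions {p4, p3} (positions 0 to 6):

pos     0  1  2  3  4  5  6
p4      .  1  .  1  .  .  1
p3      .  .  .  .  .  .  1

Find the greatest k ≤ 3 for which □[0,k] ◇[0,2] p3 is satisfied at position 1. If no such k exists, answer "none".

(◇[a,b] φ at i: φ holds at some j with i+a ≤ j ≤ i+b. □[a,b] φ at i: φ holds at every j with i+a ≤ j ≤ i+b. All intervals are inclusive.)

none

◇[0,2] p3 must hold from j=1 onward; find where it first fails.
  j=1: fails → no k works.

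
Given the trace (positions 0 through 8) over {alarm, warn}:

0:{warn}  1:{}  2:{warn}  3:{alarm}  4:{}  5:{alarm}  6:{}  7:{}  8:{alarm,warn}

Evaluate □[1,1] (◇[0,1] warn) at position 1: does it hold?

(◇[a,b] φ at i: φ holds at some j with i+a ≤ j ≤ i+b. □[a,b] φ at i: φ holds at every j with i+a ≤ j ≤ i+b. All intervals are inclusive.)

True

Check ◇[0,1] warn at every j in [2,2]:
  j=2: holds (witness at 2)
All positions satisfy it → formula holds.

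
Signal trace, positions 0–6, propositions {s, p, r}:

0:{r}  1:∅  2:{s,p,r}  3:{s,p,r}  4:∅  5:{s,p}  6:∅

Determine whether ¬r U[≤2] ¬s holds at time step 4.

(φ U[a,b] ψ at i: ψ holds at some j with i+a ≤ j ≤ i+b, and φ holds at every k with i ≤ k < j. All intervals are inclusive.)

Yes

Need some j in [4,6] with ¬s, and ¬r at every k in [4,j-1].
  j=4: ¬s holds; no prefix to check → satisfied.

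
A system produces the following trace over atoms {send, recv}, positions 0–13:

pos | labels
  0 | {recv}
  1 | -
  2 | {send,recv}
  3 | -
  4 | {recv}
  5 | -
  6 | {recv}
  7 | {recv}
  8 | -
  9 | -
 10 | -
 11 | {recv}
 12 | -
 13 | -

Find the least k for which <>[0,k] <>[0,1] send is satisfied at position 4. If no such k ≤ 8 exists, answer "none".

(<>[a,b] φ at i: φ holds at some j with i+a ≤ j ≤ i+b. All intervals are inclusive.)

none

Scan j = 4,5,… for <>[0,1] send:
  j=4: fails
  j=5: fails
  j=6: fails
  j=7: fails
  j=8: fails
  j=9: fails
  j=10: fails
  j=11: fails
  j=12: fails
No j in [4,12] satisfies it → none.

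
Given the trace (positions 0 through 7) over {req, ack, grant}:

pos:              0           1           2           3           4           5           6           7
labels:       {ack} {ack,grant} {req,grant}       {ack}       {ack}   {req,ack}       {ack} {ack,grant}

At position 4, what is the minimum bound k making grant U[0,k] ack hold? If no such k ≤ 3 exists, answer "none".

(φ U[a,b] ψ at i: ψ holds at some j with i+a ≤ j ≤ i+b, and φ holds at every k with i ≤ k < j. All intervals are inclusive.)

Need earliest j ≥ 4 with ack, and grant at every k in [4,j-1].
  j=4: rhs holds (empty prefix). k = 0.

0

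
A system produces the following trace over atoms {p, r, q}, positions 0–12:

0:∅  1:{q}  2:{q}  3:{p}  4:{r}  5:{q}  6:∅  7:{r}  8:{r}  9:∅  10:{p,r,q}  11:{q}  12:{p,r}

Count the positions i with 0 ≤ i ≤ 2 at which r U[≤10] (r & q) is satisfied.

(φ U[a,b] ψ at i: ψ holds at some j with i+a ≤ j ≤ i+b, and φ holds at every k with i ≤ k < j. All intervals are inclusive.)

0

Evaluate at each i in [0,2]:
  i=0: ✗ (lhs fails at k=0 before rhs at j=10)
  i=1: ✗ (lhs fails at k=1 before rhs at j=10)
  i=2: ✗ (lhs fails at k=2 before rhs at j=10)
Positions where it holds: {} → 0.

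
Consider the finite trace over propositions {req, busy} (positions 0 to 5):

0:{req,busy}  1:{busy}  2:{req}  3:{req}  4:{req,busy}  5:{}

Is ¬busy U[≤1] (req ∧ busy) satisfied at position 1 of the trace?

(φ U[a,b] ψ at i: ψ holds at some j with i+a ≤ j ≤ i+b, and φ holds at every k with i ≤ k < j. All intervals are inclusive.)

Need some j in [1,2] with (req ∧ busy), and ¬busy at every k in [1,j-1].
  j=1: (req ∧ busy) false.
  j=2: (req ∧ busy) false.
No j in the window works → until fails.

Does not hold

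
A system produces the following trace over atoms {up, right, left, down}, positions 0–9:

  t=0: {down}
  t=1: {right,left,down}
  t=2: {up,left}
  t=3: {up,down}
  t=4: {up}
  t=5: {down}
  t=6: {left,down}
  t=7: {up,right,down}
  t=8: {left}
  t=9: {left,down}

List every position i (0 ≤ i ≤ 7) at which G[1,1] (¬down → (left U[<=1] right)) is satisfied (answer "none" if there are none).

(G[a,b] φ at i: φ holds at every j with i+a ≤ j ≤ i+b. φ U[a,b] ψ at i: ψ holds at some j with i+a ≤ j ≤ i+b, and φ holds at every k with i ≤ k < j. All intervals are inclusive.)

0, 2, 4, 5, 6

Evaluate at each i in [0,7]:
  i=0: ✓ (all of [1,1])
  i=1: ✗ (fails at j=2)
  i=2: ✓ (all of [3,3])
  i=3: ✗ (fails at j=4)
  i=4: ✓ (all of [5,5])
  i=5: ✓ (all of [6,6])
  i=6: ✓ (all of [7,7])
  i=7: ✗ (fails at j=8)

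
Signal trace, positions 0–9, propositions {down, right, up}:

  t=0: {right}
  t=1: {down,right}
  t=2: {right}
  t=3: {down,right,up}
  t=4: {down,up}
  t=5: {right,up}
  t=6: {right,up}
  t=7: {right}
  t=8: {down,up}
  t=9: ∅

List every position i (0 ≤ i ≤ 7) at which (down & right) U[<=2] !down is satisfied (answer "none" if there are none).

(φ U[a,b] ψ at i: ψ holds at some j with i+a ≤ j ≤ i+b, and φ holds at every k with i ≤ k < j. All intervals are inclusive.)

Evaluate at each i in [0,7]:
  i=0: ✓ (rhs at j=0)
  i=1: ✓ (rhs at j=2; lhs holds on [1,1])
  i=2: ✓ (rhs at j=2)
  i=3: ✗ (lhs fails at k=4 before rhs at j=5)
  i=4: ✗ (lhs fails at k=4 before rhs at j=5)
  i=5: ✓ (rhs at j=5)
  i=6: ✓ (rhs at j=6)
  i=7: ✓ (rhs at j=7)

0, 1, 2, 5, 6, 7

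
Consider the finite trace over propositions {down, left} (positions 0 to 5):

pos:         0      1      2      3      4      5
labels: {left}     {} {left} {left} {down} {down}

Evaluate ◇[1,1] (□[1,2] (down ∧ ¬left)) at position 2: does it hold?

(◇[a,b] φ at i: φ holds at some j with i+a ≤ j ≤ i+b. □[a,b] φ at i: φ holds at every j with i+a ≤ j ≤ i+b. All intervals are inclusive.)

Check □[1,2] (down ∧ ¬left) at each j in [3,3]:
  j=3: holds on [4,5]
Found at j=3 → formula holds.

True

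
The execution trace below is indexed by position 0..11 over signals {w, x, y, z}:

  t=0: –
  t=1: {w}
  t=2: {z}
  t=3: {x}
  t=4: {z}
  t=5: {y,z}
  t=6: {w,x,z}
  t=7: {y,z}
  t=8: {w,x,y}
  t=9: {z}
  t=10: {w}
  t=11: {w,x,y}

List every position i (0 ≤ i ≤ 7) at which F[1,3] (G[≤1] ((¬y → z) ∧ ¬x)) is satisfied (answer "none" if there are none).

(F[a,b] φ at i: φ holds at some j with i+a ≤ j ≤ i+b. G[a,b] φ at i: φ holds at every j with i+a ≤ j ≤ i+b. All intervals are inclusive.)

1, 2, 3

Evaluate at each i in [0,7]:
  i=0: ✗ (none in [1,3])
  i=1: ✓ (witness j=4)
  i=2: ✓ (witness j=4)
  i=3: ✓ (witness j=4)
  i=4: ✗ (none in [5,7])
  i=5: ✗ (none in [6,8])
  i=6: ✗ (none in [7,9])
  i=7: ✗ (none in [8,10])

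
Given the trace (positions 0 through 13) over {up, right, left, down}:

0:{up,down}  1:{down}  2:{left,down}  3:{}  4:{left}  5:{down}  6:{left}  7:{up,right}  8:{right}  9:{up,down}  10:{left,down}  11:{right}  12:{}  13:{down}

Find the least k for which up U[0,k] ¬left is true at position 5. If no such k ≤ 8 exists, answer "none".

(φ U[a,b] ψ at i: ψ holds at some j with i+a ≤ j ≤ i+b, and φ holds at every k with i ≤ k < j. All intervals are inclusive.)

0

Need earliest j ≥ 5 with ¬left, and up at every k in [5,j-1].
  j=5: rhs holds (empty prefix). k = 0.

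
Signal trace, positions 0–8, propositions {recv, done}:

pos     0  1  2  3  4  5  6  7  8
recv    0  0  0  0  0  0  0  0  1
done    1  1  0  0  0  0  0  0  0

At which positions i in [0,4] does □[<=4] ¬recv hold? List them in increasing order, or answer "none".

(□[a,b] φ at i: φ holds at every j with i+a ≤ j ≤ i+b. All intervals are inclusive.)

Evaluate at each i in [0,4]:
  i=0: ✓ (all of [0,4])
  i=1: ✓ (all of [1,5])
  i=2: ✓ (all of [2,6])
  i=3: ✓ (all of [3,7])
  i=4: ✗ (fails at j=8)

0, 1, 2, 3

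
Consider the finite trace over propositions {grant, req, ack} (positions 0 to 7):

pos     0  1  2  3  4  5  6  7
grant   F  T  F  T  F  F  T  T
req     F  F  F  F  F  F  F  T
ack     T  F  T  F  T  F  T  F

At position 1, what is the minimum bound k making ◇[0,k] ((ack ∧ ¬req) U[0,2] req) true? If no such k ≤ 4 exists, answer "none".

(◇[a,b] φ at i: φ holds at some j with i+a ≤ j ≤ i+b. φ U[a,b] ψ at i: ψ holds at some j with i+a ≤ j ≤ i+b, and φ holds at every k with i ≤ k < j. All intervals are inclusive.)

none

Scan j = 1,2,… for ((ack ∧ ¬req) U[0,2] req):
  j=1: fails
  j=2: fails
  j=3: fails
  j=4: fails
  j=5: fails
No j in [1,5] satisfies it → none.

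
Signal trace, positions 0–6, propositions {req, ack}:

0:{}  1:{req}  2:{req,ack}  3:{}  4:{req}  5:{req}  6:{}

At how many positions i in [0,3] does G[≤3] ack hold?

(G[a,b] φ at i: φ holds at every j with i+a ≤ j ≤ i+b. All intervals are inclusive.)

0

Evaluate at each i in [0,3]:
  i=0: ✗ (fails at j=0)
  i=1: ✗ (fails at j=1)
  i=2: ✗ (fails at j=3)
  i=3: ✗ (fails at j=3)
Positions where it holds: {} → 0.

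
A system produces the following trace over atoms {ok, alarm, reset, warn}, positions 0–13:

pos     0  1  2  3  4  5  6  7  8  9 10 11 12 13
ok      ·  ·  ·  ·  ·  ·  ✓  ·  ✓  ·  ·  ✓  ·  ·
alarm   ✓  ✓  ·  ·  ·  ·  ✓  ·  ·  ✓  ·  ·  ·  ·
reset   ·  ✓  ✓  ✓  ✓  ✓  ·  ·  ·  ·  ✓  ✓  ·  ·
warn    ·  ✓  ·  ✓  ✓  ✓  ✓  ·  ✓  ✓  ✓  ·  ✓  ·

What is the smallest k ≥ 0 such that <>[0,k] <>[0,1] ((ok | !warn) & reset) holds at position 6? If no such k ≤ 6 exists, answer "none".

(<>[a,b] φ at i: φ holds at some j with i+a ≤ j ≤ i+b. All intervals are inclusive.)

4

Scan j = 6,7,… for <>[0,1] ((ok | !warn) & reset):
  j=6: fails
  j=7: fails
  j=8: fails
  j=9: fails
  j=10: holds
First hit at j=10, so smallest k = 10-6 = 4.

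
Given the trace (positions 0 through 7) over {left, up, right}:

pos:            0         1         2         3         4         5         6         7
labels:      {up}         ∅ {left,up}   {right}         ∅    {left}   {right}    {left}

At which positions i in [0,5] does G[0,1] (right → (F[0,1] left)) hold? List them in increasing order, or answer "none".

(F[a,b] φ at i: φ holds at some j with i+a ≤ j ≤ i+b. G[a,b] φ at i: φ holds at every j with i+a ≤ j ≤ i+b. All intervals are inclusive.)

0, 1, 4, 5

Evaluate at each i in [0,5]:
  i=0: ✓ (all of [0,1])
  i=1: ✓ (all of [1,2])
  i=2: ✗ (fails at j=3)
  i=3: ✗ (fails at j=3)
  i=4: ✓ (all of [4,5])
  i=5: ✓ (all of [5,6])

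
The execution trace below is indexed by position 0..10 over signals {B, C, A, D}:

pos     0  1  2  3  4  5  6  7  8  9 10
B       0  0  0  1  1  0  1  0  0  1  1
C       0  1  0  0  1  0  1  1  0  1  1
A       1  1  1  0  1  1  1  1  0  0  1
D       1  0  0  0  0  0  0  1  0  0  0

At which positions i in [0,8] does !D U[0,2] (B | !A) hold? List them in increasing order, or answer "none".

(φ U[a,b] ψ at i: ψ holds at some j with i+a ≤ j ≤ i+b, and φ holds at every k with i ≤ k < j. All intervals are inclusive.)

Evaluate at each i in [0,8]:
  i=0: ✗ (no rhs in [0,2])
  i=1: ✓ (rhs at j=3; lhs holds on [1,2])
  i=2: ✓ (rhs at j=3; lhs holds on [2,2])
  i=3: ✓ (rhs at j=3)
  i=4: ✓ (rhs at j=4)
  i=5: ✓ (rhs at j=6; lhs holds on [5,5])
  i=6: ✓ (rhs at j=6)
  i=7: ✗ (lhs fails at k=7 before rhs at j=8)
  i=8: ✓ (rhs at j=8)

1, 2, 3, 4, 5, 6, 8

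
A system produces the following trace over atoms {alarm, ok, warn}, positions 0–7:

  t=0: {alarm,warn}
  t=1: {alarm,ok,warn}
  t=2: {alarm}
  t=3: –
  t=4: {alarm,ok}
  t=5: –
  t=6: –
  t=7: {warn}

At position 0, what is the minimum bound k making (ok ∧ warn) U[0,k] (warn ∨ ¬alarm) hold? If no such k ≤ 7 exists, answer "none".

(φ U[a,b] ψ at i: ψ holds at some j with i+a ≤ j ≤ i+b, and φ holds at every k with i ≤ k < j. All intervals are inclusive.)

Need earliest j ≥ 0 with (warn ∨ ¬alarm), and (ok ∧ warn) at every k in [0,j-1].
  j=0: rhs holds (empty prefix). k = 0.

0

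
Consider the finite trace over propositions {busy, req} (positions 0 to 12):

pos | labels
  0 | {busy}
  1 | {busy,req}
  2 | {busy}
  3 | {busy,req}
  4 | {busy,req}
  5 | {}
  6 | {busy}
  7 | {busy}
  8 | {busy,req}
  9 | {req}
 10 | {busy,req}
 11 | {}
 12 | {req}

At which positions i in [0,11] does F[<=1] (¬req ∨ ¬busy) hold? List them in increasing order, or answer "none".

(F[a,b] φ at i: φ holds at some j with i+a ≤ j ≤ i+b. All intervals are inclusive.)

Evaluate at each i in [0,11]:
  i=0: ✓ (witness j=0)
  i=1: ✓ (witness j=2)
  i=2: ✓ (witness j=2)
  i=3: ✗ (none in [3,4])
  i=4: ✓ (witness j=5)
  i=5: ✓ (witness j=5)
  i=6: ✓ (witness j=6)
  i=7: ✓ (witness j=7)
  i=8: ✓ (witness j=9)
  i=9: ✓ (witness j=9)
  i=10: ✓ (witness j=11)
  i=11: ✓ (witness j=11)

0, 1, 2, 4, 5, 6, 7, 8, 9, 10, 11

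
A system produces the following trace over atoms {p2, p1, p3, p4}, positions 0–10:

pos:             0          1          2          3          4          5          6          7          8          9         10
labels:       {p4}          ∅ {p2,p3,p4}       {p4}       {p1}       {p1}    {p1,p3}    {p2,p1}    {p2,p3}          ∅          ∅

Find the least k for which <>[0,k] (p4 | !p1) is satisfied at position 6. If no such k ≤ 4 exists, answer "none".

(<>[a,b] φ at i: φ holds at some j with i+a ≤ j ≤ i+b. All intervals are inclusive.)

Scan j = 6,7,… for (p4 | !p1):
  j=6: fails
  j=7: fails
  j=8: holds
First hit at j=8, so smallest k = 8-6 = 2.

2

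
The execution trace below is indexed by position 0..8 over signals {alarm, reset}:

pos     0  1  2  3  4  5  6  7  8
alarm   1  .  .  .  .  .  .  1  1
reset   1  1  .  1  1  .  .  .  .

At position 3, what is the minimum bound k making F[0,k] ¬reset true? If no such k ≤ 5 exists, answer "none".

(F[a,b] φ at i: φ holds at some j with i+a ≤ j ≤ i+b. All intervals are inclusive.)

2

Scan j = 3,4,… for ¬reset:
  j=3: fails
  j=4: fails
  j=5: holds
First hit at j=5, so smallest k = 5-3 = 2.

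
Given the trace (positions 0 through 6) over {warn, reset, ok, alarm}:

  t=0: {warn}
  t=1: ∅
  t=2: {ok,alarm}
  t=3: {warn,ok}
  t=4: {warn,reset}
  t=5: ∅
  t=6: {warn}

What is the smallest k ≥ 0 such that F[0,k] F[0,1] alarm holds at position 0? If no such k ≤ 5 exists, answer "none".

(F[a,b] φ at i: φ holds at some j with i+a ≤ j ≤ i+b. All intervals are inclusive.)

Scan j = 0,1,… for F[0,1] alarm:
  j=0: fails
  j=1: holds
First hit at j=1, so smallest k = 1-0 = 1.

1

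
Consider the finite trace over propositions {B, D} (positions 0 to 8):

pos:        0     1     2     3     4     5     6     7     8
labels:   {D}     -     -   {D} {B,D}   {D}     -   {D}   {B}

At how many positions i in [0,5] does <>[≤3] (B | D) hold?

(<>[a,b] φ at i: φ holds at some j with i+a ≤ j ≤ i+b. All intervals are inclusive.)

6

Evaluate at each i in [0,5]:
  i=0: ✓ (witness j=0)
  i=1: ✓ (witness j=3)
  i=2: ✓ (witness j=3)
  i=3: ✓ (witness j=3)
  i=4: ✓ (witness j=4)
  i=5: ✓ (witness j=5)
Positions where it holds: {0, 1, 2, 3, 4, 5} → 6.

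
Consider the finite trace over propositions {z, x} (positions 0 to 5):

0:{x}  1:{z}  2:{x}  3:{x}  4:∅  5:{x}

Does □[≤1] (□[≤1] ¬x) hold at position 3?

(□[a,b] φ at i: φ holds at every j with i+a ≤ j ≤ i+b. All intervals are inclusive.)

False

Check □[≤1] ¬x at every j in [3,4]:
  j=3: fails at 3
  j=4: fails at 5
Fails at j=3 → formula fails.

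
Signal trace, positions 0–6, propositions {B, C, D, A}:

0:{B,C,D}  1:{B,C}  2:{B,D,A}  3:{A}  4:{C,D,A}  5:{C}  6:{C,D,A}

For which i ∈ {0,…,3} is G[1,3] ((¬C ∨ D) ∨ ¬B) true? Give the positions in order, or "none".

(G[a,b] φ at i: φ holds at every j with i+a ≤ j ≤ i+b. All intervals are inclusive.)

1, 2, 3

Evaluate at each i in [0,3]:
  i=0: ✗ (fails at j=1)
  i=1: ✓ (all of [2,4])
  i=2: ✓ (all of [3,5])
  i=3: ✓ (all of [4,6])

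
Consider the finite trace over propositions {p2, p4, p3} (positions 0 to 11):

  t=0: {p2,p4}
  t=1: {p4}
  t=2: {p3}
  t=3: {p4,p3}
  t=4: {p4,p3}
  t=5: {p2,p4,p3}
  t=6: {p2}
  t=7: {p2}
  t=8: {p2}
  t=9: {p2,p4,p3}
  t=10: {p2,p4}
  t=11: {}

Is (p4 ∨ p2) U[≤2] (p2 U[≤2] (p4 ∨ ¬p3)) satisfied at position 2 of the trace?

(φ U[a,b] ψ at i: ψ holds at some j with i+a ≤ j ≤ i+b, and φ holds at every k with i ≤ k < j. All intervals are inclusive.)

Need some j in [2,4] with (p2 U[≤2] (p4 ∨ ¬p3)), and (p4 ∨ p2) at every k in [2,j-1].
  j=2: (p2 U[≤2] (p4 ∨ ¬p3)) — fails.
  j=3: (p2 U[≤2] (p4 ∨ ¬p3)) holds, but (p4 ∨ p2) fails at k=2 → not this j.
  j=4: (p2 U[≤2] (p4 ∨ ¬p3)) holds, but (p4 ∨ p2) fails at k=2 → not this j.
No j in the window works → until fails.

No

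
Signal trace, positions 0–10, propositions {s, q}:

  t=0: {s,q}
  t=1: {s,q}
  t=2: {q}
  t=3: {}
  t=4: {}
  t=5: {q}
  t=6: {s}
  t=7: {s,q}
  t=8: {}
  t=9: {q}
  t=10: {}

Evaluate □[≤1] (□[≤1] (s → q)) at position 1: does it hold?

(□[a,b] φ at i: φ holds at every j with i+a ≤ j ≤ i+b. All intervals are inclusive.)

Check □[≤1] (s → q) at every j in [1,2]:
  j=1: holds on [1,2]
  j=2: holds on [2,3]
All positions satisfy it → formula holds.

True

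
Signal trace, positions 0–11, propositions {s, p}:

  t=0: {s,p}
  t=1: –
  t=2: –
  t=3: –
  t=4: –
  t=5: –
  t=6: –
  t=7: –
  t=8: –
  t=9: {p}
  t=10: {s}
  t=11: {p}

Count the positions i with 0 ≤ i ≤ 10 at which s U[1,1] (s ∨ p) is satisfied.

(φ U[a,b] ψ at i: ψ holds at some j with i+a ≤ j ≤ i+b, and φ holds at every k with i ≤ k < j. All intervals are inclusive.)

Evaluate at each i in [0,10]:
  i=0: ✗ (no rhs in [1,1])
  i=1: ✗ (no rhs in [2,2])
  i=2: ✗ (no rhs in [3,3])
  i=3: ✗ (no rhs in [4,4])
  i=4: ✗ (no rhs in [5,5])
  i=5: ✗ (no rhs in [6,6])
  i=6: ✗ (no rhs in [7,7])
  i=7: ✗ (no rhs in [8,8])
  i=8: ✗ (lhs fails at k=8 before rhs at j=9)
  i=9: ✗ (lhs fails at k=9 before rhs at j=10)
  i=10: ✓ (rhs at j=11; lhs holds on [10,10])
Positions where it holds: {10} → 1.

1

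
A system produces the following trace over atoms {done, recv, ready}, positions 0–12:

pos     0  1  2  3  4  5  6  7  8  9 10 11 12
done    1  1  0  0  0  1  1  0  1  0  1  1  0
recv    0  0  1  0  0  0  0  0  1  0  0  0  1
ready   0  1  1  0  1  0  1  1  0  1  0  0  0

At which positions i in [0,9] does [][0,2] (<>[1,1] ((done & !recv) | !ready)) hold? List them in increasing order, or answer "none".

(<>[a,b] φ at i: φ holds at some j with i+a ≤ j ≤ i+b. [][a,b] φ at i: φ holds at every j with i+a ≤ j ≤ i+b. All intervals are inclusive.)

9

Evaluate at each i in [0,9]:
  i=0: ✗ (fails at j=1)
  i=1: ✗ (fails at j=1)
  i=2: ✗ (fails at j=3)
  i=3: ✗ (fails at j=3)
  i=4: ✗ (fails at j=6)
  i=5: ✗ (fails at j=6)
  i=6: ✗ (fails at j=6)
  i=7: ✗ (fails at j=8)
  i=8: ✗ (fails at j=8)
  i=9: ✓ (all of [9,11])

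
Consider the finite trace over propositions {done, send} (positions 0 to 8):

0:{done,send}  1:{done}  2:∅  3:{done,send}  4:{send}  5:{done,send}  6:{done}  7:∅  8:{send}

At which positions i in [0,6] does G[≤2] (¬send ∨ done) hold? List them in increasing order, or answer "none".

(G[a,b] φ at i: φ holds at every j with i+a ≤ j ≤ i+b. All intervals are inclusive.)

0, 1, 5

Evaluate at each i in [0,6]:
  i=0: ✓ (all of [0,2])
  i=1: ✓ (all of [1,3])
  i=2: ✗ (fails at j=4)
  i=3: ✗ (fails at j=4)
  i=4: ✗ (fails at j=4)
  i=5: ✓ (all of [5,7])
  i=6: ✗ (fails at j=8)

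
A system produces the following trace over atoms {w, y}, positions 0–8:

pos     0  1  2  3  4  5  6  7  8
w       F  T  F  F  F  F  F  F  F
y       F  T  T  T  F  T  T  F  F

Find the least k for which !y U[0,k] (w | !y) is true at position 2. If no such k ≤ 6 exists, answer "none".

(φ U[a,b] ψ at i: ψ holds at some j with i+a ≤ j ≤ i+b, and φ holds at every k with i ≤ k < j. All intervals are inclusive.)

Need earliest j ≥ 2 with (w | !y), and !y at every k in [2,j-1].
  j=2: rhs fails.
  j=3: rhs fails.
  j=4: rhs holds but lhs fails at k=2.
  j=5: rhs fails.
  j=6: rhs fails.
  j=7: rhs holds but lhs fails at k=2.
  j=8: rhs holds but lhs fails at k=2.
No witness within the range → none.

none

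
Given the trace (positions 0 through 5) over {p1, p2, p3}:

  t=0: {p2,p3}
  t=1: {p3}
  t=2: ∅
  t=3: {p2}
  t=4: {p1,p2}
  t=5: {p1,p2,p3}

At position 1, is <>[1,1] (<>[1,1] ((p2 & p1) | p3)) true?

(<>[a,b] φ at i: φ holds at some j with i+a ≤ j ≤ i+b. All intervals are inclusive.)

False

Check <>[1,1] ((p2 & p1) | p3) at each j in [2,2]:
  j=2: fails (none in [3,3])
No position in the window satisfies it → formula fails.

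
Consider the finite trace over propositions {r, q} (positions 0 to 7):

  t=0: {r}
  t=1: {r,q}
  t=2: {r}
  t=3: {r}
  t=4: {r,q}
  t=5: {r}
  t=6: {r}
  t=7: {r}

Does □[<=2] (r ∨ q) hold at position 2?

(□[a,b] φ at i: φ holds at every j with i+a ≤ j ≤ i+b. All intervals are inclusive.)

Holds

Check (r ∨ q) at every j in [2,4]:
  j=2: true
  j=3: true
  j=4: true
All positions satisfy it → formula holds.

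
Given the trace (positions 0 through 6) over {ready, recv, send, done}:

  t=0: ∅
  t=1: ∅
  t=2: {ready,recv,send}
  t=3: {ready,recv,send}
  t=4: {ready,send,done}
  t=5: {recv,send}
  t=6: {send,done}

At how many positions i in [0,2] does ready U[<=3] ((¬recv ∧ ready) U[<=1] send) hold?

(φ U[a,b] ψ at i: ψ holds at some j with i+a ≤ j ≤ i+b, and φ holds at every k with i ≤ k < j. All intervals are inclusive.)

1

Evaluate at each i in [0,2]:
  i=0: ✗ (lhs fails at k=0 before rhs at j=2)
  i=1: ✗ (lhs fails at k=1 before rhs at j=2)
  i=2: ✓ (rhs at j=2)
Positions where it holds: {2} → 1.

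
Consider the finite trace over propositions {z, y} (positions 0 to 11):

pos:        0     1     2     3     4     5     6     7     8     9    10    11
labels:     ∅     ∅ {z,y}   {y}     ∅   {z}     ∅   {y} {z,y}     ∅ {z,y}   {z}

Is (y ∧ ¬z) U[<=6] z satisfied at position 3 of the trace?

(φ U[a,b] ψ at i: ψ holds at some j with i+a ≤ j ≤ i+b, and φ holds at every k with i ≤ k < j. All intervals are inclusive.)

Need some j in [3,9] with z, and (y ∧ ¬z) at every k in [3,j-1].
  j=3: z false.
  j=4: z false.
  j=5: z holds, but (y ∧ ¬z) fails at k=4 → not this j.
  j=6: z false.
  j=7: z false.
  j=8: z holds, but (y ∧ ¬z) fails at k=4 → not this j.
  j=9: z false.
No j in the window works → until fails.

No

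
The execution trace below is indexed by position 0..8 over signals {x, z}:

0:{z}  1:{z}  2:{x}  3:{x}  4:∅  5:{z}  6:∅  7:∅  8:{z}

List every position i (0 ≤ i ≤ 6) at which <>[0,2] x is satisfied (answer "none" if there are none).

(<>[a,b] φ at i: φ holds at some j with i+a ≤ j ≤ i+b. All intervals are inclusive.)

0, 1, 2, 3

Evaluate at each i in [0,6]:
  i=0: ✓ (witness j=2)
  i=1: ✓ (witness j=2)
  i=2: ✓ (witness j=2)
  i=3: ✓ (witness j=3)
  i=4: ✗ (none in [4,6])
  i=5: ✗ (none in [5,7])
  i=6: ✗ (none in [6,8])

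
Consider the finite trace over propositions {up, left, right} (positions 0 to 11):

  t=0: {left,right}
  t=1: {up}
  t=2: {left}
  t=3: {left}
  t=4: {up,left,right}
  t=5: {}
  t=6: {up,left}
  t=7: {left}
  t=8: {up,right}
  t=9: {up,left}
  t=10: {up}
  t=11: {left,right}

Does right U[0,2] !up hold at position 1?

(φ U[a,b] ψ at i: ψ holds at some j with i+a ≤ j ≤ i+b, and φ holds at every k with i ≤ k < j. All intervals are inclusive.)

Does not hold

Need some j in [1,3] with !up, and right at every k in [1,j-1].
  j=1: !up false.
  j=2: !up holds, but right fails at k=1 → not this j.
  j=3: !up holds, but right fails at k=1 → not this j.
No j in the window works → until fails.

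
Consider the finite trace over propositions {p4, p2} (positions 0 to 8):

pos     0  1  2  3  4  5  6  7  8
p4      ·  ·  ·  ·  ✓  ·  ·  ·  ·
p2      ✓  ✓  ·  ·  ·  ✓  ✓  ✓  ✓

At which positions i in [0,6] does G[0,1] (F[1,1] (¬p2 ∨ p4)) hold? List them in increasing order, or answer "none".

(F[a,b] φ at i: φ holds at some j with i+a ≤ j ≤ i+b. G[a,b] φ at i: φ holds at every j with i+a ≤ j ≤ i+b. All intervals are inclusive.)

1, 2

Evaluate at each i in [0,6]:
  i=0: ✗ (fails at j=0)
  i=1: ✓ (all of [1,2])
  i=2: ✓ (all of [2,3])
  i=3: ✗ (fails at j=4)
  i=4: ✗ (fails at j=4)
  i=5: ✗ (fails at j=5)
  i=6: ✗ (fails at j=6)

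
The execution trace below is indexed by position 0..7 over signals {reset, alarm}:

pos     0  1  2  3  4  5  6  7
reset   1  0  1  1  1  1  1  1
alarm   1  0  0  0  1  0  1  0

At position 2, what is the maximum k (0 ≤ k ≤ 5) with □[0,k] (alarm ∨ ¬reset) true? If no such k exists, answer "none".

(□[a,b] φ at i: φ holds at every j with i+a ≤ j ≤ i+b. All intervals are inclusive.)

(alarm ∨ ¬reset) must hold from j=2 onward; find where it first fails.
  j=2: fails → no k works.

none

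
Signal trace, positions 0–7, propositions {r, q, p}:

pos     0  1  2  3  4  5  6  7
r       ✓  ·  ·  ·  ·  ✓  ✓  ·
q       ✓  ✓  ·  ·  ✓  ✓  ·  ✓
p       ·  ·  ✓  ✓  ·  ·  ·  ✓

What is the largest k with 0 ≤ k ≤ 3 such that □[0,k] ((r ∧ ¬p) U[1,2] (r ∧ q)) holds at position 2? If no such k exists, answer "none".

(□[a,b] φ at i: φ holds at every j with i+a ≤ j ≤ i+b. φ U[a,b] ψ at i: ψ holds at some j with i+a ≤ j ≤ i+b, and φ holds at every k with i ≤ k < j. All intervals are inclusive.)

none

((r ∧ ¬p) U[1,2] (r ∧ q)) must hold from j=2 onward; find where it first fails.
  j=2: fails → no k works.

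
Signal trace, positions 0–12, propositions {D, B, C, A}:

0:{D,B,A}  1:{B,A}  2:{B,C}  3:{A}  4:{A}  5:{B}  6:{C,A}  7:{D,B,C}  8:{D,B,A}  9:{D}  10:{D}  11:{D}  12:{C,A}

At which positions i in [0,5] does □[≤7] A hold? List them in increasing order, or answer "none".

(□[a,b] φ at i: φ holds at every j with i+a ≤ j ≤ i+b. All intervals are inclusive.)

none

Evaluate at each i in [0,5]:
  i=0: ✗ (fails at j=2)
  i=1: ✗ (fails at j=2)
  i=2: ✗ (fails at j=2)
  i=3: ✗ (fails at j=5)
  i=4: ✗ (fails at j=5)
  i=5: ✗ (fails at j=5)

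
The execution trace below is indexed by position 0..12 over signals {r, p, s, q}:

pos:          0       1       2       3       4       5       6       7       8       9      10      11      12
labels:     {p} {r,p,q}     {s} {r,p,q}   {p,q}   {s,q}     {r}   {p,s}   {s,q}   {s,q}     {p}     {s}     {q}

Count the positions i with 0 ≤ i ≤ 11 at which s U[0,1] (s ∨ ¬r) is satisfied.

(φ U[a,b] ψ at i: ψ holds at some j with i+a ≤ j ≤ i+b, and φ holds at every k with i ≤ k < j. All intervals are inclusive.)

Evaluate at each i in [0,11]:
  i=0: ✓ (rhs at j=0)
  i=1: ✗ (lhs fails at k=1 before rhs at j=2)
  i=2: ✓ (rhs at j=2)
  i=3: ✗ (lhs fails at k=3 before rhs at j=4)
  i=4: ✓ (rhs at j=4)
  i=5: ✓ (rhs at j=5)
  i=6: ✗ (lhs fails at k=6 before rhs at j=7)
  i=7: ✓ (rhs at j=7)
  i=8: ✓ (rhs at j=8)
  i=9: ✓ (rhs at j=9)
  i=10: ✓ (rhs at j=10)
  i=11: ✓ (rhs at j=11)
Positions where it holds: {0, 2, 4, 5, 7, 8, 9, 10, 11} → 9.

9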